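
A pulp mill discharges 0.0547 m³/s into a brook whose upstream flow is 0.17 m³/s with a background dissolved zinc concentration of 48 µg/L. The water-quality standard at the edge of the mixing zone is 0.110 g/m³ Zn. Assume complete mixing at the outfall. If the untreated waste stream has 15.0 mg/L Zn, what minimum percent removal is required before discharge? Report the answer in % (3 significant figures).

48 µg/L = 0.048 mg/L.
Mass balance: 0.11·0.2247 = 0.0547·Cₑ + 0.17·0.048.
Cₑ = (0.02472 − 0.00816) / 0.0547 = 0.3027 mg/L.
Required removal = 1 − 0.3027/15.0 = 97.98 %.

98.0 %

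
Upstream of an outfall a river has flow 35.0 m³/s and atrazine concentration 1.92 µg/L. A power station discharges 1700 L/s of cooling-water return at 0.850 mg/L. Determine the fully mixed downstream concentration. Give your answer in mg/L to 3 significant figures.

1700 L/s = 1.7 m³/s.
1.92 µg/L = 0.00192 mg/L.
Flow-weighted mixing gives C = (1.7·0.85 + 35·0.00192) / (1.7 + 35) = 1.512/36.7 = 0.0412 mg/L.

0.0412 mg/L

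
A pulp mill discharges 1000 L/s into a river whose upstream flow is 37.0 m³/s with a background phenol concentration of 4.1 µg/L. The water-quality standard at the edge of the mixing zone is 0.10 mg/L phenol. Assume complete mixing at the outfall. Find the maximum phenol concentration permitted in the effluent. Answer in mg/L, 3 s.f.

1000 L/s = 1 m³/s.
4.1 µg/L = 0.0041 mg/L.
Mass balance: 0.1·38 = 1·Cₑ + 37·0.0041.
Cₑ = (3.8 − 0.1517) / 1 = 3.648 mg/L.

3.65 mg/L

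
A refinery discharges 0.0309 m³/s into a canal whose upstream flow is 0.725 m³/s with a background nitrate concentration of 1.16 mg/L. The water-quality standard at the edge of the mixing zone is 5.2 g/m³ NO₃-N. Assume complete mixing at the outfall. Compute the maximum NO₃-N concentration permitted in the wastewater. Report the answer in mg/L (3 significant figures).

100 mg/L

Mass balance: 5.2·0.7559 = 0.0309·Cₑ + 0.725·1.16.
Cₑ = (3.931 − 0.841) / 0.0309 = 99.99 mg/L.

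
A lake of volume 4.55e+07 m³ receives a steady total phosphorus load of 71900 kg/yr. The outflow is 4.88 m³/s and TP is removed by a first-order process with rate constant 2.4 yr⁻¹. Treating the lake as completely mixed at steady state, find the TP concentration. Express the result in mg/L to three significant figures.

0.273 mg/L

Outflow Q = 4.88 m³/s × 3.156e+07 s/yr = 1.54e+08 m³/yr.
Steady-state CSTR mass balance: W = Q·C + k·V·C, so C = W/(Q + kV).
Q + kV = 1.54e+08 + 2.4·4.55e+07 = 2.632e+08 m³/yr.
C = 71900/2.632e+08 = 0.0002732 kg/m³ = 0.2732 mg/L.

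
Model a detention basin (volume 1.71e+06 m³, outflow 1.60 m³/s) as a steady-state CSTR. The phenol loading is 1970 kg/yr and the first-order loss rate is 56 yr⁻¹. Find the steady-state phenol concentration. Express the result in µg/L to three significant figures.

Outflow Q = 1.60 m³/s × 3.156e+07 s/yr = 5.049e+07 m³/yr.
Steady-state CSTR mass balance: W = Q·C + k·V·C, so C = W/(Q + kV).
Q + kV = 5.049e+07 + 56·1.71e+06 = 1.463e+08 m³/yr.
C = 1970/1.463e+08 = 1.347e-05 kg/m³ = 0.01347 mg/L = 13.47 µg/L.

13.5 µg/L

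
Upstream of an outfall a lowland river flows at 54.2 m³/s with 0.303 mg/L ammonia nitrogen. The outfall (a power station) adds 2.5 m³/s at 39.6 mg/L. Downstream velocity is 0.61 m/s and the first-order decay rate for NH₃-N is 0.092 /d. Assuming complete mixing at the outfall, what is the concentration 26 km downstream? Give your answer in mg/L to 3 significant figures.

1.95 mg/L

After complete mixing, C₀ = (2.5·39.6 + 54.2·0.303) / 56.7 = 2.036 mg/L.
Travel time t = 2.6e+04 m / 0.61 m/s = 4.262e+04 s = 0.4933 d.
C = 2.036·exp(−0.092·0.4933) = 2.036·0.9556 = 1.945 mg/L.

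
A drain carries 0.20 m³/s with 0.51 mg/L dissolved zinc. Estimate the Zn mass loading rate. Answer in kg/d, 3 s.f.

Mass flux = Q·C = 0.2 m³/s × 0.51 g/m³ = 0.102 g/s.
= 0.102 g/s × 86.4 = 8.813 kg/d.

8.81 kg/d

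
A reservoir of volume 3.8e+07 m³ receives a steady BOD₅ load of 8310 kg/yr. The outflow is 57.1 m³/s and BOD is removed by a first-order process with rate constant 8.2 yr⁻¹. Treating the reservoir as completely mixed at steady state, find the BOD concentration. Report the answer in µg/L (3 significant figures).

Outflow Q = 57.1 m³/s × 3.156e+07 s/yr = 1.802e+09 m³/yr.
Steady-state CSTR mass balance: W = Q·C + k·V·C, so C = W/(Q + kV).
Q + kV = 1.802e+09 + 8.2·3.8e+07 = 2.114e+09 m³/yr.
C = 8310/2.114e+09 = 3.932e-06 kg/m³ = 0.003932 mg/L = 3.932 µg/L.

3.93 µg/L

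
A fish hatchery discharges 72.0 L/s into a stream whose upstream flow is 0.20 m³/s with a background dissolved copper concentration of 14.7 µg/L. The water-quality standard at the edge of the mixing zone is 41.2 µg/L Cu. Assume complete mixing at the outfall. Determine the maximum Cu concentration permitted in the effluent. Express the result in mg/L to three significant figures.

0.115 mg/L

72.0 L/s = 0.072 m³/s.
14.7 µg/L = 0.0147 mg/L.
41.2 µg/L = 0.0412 mg/L.
Mass balance: 0.0412·0.272 = 0.072·Cₑ + 0.2·0.0147.
Cₑ = (0.01121 − 0.00294) / 0.072 = 0.1148 mg/L.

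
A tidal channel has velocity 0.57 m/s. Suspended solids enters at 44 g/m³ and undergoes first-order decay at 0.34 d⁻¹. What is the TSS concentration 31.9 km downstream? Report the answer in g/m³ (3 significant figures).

35.3 g/m³

Travel time t = 31.9 km / 0.57 m/s = 3.19e+04/0.57 = 5.596e+04 s = 0.6477 d.
First-order decay: C = 44·exp(−0.34·0.6477) = 44·0.8023 = 35.3 g/m³.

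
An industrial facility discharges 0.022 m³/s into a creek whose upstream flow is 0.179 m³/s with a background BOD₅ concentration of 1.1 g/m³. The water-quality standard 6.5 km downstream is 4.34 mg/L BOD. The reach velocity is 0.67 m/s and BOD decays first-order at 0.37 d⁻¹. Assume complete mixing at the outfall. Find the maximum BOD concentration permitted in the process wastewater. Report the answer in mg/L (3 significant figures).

Travel time to the compliance point: t = 6500/0.67 = 9701 s = 0.1123 d; decay factor exp(−0.37·0.1123) = 0.9593.
So the concentration just after mixing may be at most 4.34/0.9593 = 4.524 mg/L.
Mass balance: 4.524·0.201 = 0.022·Cₑ + 0.179·1.1.
Cₑ = (0.9093 − 0.1969) / 0.022 = 32.38 mg/L.

32.4 mg/L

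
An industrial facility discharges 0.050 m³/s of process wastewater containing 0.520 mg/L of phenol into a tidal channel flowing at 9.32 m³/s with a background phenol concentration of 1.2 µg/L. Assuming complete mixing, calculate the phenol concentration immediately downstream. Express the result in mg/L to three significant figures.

0.00397 mg/L

1.2 µg/L = 0.0012 mg/L.
Conservation of mass across the mixing zone: C = (0.05·0.52 + 9.32·0.0012) / (0.05 + 9.32) = 0.03718/9.37 = 0.003968 mg/L.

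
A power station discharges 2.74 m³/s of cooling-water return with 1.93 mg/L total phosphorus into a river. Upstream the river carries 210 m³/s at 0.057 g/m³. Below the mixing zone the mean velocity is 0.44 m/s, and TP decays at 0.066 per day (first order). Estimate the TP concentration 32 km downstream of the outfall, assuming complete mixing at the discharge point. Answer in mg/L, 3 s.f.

0.0767 mg/L

After complete mixing, C₀ = (2.74·1.93 + 210·0.057) / 212.7 = 0.08112 mg/L.
Travel time t = 3.2e+04 m / 0.44 m/s = 7.273e+04 s = 0.8418 d.
C = 0.08112·exp(−0.066·0.8418) = 0.08112·0.946 = 0.07674 mg/L.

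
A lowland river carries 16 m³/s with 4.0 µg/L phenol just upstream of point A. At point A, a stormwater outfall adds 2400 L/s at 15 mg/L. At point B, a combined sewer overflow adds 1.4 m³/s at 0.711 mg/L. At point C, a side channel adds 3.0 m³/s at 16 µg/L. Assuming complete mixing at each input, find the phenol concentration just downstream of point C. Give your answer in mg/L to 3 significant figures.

4.0 µg/L = 0.004 mg/L.
2400 L/s = 2.4 m³/s.
After input A: C = (16·0.004 + 2.4·15) / 18.4 = 1.96 mg/L.
After input B: C = (18.4·1.96 + 1.4·0.711) / 19.8 = 1.872 mg/L.
16 µg/L = 0.016 mg/L.
After input C: C = (19.8·1.872 + 3·0.016) / 22.8 = 1.628 mg/L.

1.63 mg/L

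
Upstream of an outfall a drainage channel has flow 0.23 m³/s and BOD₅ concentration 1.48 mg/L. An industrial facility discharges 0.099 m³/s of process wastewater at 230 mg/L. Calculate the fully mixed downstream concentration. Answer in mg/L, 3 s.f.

70.2 mg/L

Flow-weighted mixing gives C = (0.099·230 + 0.23·1.48) / (0.099 + 0.23) = 23.11/0.329 = 70.24 mg/L.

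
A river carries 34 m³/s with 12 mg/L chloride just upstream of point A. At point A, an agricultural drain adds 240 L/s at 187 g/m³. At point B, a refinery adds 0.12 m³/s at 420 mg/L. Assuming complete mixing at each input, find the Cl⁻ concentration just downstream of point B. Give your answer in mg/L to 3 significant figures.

14.6 mg/L

240 L/s = 0.24 m³/s.
After input A: C = (34·12 + 0.24·187) / 34.24 = 13.23 mg/L.
After input B: C = (34.24·13.23 + 0.12·420) / 34.36 = 14.65 mg/L.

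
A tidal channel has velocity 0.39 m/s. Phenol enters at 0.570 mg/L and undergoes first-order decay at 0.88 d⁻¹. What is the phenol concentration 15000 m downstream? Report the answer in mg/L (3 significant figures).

Travel time t = 15000 m / 0.39 m/s = 1.5e+04/0.39 = 3.846e+04 s = 0.4452 d.
First-order decay: C = 0.570·exp(−0.88·0.4452) = 0.570·0.6759 = 0.3853 mg/L.

0.385 mg/L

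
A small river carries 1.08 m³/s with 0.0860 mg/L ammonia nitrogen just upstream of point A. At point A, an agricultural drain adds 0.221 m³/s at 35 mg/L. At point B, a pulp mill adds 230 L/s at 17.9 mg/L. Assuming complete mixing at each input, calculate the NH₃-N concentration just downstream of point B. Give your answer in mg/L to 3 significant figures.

After input A: C = (1.08·0.086 + 0.221·35) / 1.301 = 6.017 mg/L.
230 L/s = 0.23 m³/s.
After input B: C = (1.301·6.017 + 0.23·17.9) / 1.531 = 7.802 mg/L.

7.80 mg/L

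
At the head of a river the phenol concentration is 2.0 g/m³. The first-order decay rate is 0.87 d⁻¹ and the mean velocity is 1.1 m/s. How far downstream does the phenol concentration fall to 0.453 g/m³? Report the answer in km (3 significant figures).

162 km

From C = C₀·e^(−kt), t = ln(C₀/C)/k = ln(2.0/0.453)/0.87 = 1.485/0.87 = 1.707 d.
Distance = v·t = 1.1 m/s × 1.475e+05 s = 1.622e+05 m = 162.2 km.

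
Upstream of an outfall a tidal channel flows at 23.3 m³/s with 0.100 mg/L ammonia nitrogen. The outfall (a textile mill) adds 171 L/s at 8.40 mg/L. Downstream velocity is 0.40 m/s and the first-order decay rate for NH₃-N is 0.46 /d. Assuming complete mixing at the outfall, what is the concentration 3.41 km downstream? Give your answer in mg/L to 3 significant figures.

0.153 mg/L

171 L/s = 0.171 m³/s.
After complete mixing, C₀ = (0.171·8.4 + 23.3·0.1) / 23.47 = 0.1605 mg/L.
Travel time t = 3410 m / 0.40 m/s = 8525 s = 0.09867 d.
C = 0.1605·exp(−0.46·0.09867) = 0.1605·0.9556 = 0.1533 mg/L.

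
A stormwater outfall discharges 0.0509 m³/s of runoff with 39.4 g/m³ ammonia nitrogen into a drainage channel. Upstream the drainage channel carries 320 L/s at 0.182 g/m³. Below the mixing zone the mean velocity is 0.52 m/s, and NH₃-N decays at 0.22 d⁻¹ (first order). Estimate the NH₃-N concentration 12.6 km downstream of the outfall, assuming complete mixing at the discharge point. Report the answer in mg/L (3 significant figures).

5.23 mg/L

320 L/s = 0.32 m³/s.
After complete mixing, C₀ = (0.0509·39.4 + 0.32·0.182) / 0.3709 = 5.564 mg/L.
Travel time t = 1.26e+04 m / 0.52 m/s = 2.423e+04 s = 0.2804 d.
C = 5.564·exp(−0.22·0.2804) = 5.564·0.9402 = 5.231 mg/L.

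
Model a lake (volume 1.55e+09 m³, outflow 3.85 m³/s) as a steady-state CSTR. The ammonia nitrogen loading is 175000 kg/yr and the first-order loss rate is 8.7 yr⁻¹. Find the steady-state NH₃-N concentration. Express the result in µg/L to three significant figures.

Outflow Q = 3.85 m³/s × 3.156e+07 s/yr = 1.215e+08 m³/yr.
Steady-state CSTR mass balance: W = Q·C + k·V·C, so C = W/(Q + kV).
Q + kV = 1.215e+08 + 8.7·1.55e+09 = 1.361e+10 m³/yr.
C = 175000/1.361e+10 = 1.286e-05 kg/m³ = 0.01286 mg/L = 12.86 µg/L.

12.9 µg/L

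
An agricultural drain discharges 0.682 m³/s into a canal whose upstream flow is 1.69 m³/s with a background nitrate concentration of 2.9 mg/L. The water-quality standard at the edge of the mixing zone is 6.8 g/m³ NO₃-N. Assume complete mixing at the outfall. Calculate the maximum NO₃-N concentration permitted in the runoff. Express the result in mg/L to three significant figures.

16.5 mg/L

Mass balance: 6.8·2.372 = 0.682·Cₑ + 1.69·2.9.
Cₑ = (16.13 − 4.901) / 0.682 = 16.46 mg/L.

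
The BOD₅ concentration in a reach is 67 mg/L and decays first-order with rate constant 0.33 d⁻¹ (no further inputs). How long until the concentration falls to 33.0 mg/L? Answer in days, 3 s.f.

2.15 d

t = ln(C₀/C)/k = ln(67/33.0)/0.33 = 0.7082/0.33 = 2.146 d.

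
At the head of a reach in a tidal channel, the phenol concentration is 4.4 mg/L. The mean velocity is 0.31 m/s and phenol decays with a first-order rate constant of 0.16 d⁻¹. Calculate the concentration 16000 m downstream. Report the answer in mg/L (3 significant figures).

4.00 mg/L

Travel time t = 16000 m / 0.31 m/s = 1.6e+04/0.31 = 5.161e+04 s = 0.5974 d.
First-order decay: C = 4.4·exp(−0.16·0.5974) = 4.4·0.9088 = 3.999 mg/L.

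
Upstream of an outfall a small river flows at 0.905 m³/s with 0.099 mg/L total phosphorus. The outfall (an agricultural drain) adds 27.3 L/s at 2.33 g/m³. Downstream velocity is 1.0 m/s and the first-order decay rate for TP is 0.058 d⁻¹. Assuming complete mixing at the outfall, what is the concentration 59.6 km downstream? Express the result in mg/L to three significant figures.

0.158 mg/L

27.3 L/s = 0.0273 m³/s.
After complete mixing, C₀ = (0.0273·2.33 + 0.905·0.099) / 0.9323 = 0.1643 mg/L.
Travel time t = 5.96e+04 m / 1.0 m/s = 5.96e+04 s = 0.6898 d.
C = 0.1643·exp(−0.058·0.6898) = 0.1643·0.9608 = 0.1579 mg/L.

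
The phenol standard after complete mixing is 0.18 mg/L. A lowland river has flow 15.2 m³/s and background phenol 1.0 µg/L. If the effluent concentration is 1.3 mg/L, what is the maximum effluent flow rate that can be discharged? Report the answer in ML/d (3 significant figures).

1.0 µg/L = 0.001 mg/L.
Mass balance at complete mixing: C_std·(Q_w + Q_r) = Q_w·C_e + Q_r·C_b.
Rearranging, Q_w = Q_r·(C_std − C_b)/(C_e − C_std) = 15.2·(0.18 − 0.001) / (1.3 − 0.18) = 2.429 m³/s.
= 209.9 ML/d.

210 ML/d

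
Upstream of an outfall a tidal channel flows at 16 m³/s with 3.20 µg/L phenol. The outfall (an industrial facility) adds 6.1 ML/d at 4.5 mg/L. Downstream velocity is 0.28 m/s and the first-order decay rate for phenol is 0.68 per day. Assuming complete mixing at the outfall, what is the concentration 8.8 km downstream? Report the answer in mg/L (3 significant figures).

6.1 ML/d = 0.0706 m³/s.
3.20 µg/L = 0.0032 mg/L.
After complete mixing, C₀ = (0.0706·4.5 + 16·0.0032) / 16.07 = 0.02296 mg/L.
Travel time t = 8800 m / 0.28 m/s = 3.143e+04 s = 0.3638 d.
C = 0.02296·exp(−0.68·0.3638) = 0.02296·0.7809 = 0.01793 mg/L.

0.0179 mg/L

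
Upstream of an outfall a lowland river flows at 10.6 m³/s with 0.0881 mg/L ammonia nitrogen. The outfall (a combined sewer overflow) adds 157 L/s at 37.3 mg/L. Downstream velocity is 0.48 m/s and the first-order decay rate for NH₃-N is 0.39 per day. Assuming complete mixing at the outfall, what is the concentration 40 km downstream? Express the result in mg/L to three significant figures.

157 L/s = 0.157 m³/s.
After complete mixing, C₀ = (0.157·37.3 + 10.6·0.0881) / 10.76 = 0.6312 mg/L.
Travel time t = 4e+04 m / 0.48 m/s = 8.333e+04 s = 0.9645 d.
C = 0.6312·exp(−0.39·0.9645) = 0.6312·0.6865 = 0.4333 mg/L.

0.433 mg/L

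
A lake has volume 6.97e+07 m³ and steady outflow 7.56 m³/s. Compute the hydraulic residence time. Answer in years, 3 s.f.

0.292 yr

Q = 7.56 m³/s × 3.156e+07 s/yr = 2.386e+08 m³/yr.
Hydraulic residence time τ = V/Q = 6.97e+07/2.386e+08 = 0.2922 yr.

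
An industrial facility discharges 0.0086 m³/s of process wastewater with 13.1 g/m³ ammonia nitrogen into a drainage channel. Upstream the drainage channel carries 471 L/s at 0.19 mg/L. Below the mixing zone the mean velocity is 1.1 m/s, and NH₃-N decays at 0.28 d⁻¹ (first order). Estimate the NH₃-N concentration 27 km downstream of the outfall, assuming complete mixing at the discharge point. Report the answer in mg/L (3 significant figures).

471 L/s = 0.471 m³/s.
After complete mixing, C₀ = (0.0086·13.1 + 0.471·0.19) / 0.4796 = 0.4215 mg/L.
Travel time t = 2.7e+04 m / 1.1 m/s = 2.455e+04 s = 0.2841 d.
C = 0.4215·exp(−0.28·0.2841) = 0.4215·0.9235 = 0.3893 mg/L.

0.389 mg/L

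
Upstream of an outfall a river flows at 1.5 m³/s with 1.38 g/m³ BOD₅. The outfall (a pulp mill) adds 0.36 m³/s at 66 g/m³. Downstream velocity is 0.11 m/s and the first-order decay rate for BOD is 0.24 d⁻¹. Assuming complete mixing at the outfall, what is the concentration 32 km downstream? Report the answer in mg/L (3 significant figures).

6.19 mg/L

After complete mixing, C₀ = (0.36·66 + 1.5·1.38) / 1.86 = 13.89 mg/L.
Travel time t = 3.2e+04 m / 0.11 m/s = 2.909e+05 s = 3.367 d.
C = 13.89·exp(−0.24·3.367) = 13.89·0.4457 = 6.19 mg/L.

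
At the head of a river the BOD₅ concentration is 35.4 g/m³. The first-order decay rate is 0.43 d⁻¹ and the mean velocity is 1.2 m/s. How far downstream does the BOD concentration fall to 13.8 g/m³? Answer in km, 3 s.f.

From C = C₀·e^(−kt), t = ln(C₀/C)/k = ln(35.4/13.8)/0.43 = 0.942/0.43 = 2.191 d.
Distance = v·t = 1.2 m/s × 1.893e+05 s = 2.271e+05 m = 227.1 km.

227 km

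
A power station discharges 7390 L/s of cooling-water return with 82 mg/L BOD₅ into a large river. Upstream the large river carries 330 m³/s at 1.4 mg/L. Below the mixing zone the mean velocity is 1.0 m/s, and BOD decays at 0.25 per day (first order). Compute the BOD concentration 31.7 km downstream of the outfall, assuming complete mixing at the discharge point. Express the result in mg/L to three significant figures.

7390 L/s = 7.39 m³/s.
After complete mixing, C₀ = (7.39·82 + 330·1.4) / 337.4 = 3.165 mg/L.
Travel time t = 3.17e+04 m / 1.0 m/s = 3.17e+04 s = 0.3669 d.
C = 3.165·exp(−0.25·0.3669) = 3.165·0.9124 = 2.888 mg/L.

2.89 mg/L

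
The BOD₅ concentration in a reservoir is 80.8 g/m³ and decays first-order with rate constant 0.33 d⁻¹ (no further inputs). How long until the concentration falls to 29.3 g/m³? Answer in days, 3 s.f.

3.07 d

t = ln(C₀/C)/k = ln(80.8/29.3)/0.33 = 1.014/0.33 = 3.074 d.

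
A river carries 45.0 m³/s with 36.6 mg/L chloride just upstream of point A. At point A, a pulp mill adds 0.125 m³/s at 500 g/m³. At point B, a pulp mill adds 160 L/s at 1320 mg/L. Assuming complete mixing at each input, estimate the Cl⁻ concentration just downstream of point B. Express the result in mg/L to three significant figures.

After input A: C = (45·36.6 + 0.125·500) / 45.12 = 37.88 mg/L.
160 L/s = 0.16 m³/s.
After input B: C = (45.12·37.88 + 0.16·1320) / 45.28 = 42.41 mg/L.

42.4 mg/L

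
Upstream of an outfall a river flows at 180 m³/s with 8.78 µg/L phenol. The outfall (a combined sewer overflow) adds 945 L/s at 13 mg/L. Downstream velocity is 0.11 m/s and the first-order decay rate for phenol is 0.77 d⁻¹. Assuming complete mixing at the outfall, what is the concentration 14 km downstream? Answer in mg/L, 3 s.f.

945 L/s = 0.945 m³/s.
8.78 µg/L = 0.00878 mg/L.
After complete mixing, C₀ = (0.945·13 + 180·0.00878) / 180.9 = 0.07663 mg/L.
Travel time t = 1.4e+04 m / 0.11 m/s = 1.273e+05 s = 1.473 d.
C = 0.07663·exp(−0.77·1.473) = 0.07663·0.3217 = 0.02465 mg/L.

0.0246 mg/L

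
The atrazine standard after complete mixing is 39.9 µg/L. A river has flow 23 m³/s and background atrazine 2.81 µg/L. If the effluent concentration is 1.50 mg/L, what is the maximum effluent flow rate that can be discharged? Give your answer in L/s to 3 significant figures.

2.81 µg/L = 0.00281 mg/L.
39.9 µg/L = 0.0399 mg/L.
Mass balance at complete mixing: C_std·(Q_w + Q_r) = Q_w·C_e + Q_r·C_b.
Rearranging, Q_w = Q_r·(C_std − C_b)/(C_e − C_std) = 23·(0.0399 − 0.00281) / (1.5 − 0.0399) = 0.5843 m³/s.
= 584.3 L/s.

584 L/s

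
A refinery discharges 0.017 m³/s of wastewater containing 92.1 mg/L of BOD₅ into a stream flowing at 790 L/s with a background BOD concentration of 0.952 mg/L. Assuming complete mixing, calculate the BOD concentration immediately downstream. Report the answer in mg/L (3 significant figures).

790 L/s = 0.79 m³/s.
By mass balance at complete mixing, C = (0.017·92.1 + 0.79·0.952) / (0.017 + 0.79) = 2.318/0.807 = 2.872 mg/L.

2.87 mg/L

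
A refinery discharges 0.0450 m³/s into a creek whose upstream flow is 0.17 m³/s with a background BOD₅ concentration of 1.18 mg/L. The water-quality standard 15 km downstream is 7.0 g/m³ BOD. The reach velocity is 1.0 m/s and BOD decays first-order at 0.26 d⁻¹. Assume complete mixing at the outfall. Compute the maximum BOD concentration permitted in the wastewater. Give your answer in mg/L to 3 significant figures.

30.5 mg/L

Travel time to the compliance point: t = 1.5e+04/1.0 = 1.5e+04 s = 0.1736 d; decay factor exp(−0.26·0.1736) = 0.9559.
So the concentration just after mixing may be at most 7/0.9559 = 7.323 mg/L.
Mass balance: 7.323·0.215 = 0.045·Cₑ + 0.17·1.18.
Cₑ = (1.574 − 0.2006) / 0.045 = 30.53 mg/L.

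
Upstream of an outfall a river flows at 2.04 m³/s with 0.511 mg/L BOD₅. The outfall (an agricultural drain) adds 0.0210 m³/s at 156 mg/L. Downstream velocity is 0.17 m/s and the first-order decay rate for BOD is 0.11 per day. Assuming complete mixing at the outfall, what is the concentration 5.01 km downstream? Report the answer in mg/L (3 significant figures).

2.02 mg/L

After complete mixing, C₀ = (0.021·156 + 2.04·0.511) / 2.061 = 2.095 mg/L.
Travel time t = 5010 m / 0.17 m/s = 2.947e+04 s = 0.3411 d.
C = 2.095·exp(−0.11·0.3411) = 2.095·0.9632 = 2.018 mg/L.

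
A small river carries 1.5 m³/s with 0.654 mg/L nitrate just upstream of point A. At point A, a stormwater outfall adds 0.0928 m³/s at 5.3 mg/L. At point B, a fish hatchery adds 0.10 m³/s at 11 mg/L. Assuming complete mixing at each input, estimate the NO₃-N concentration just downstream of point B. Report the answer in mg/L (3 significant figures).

After input A: C = (1.5·0.654 + 0.0928·5.3) / 1.593 = 0.9247 mg/L.
After input B: C = (1.593·0.9247 + 0.1·11) / 1.693 = 1.52 mg/L.

1.52 mg/L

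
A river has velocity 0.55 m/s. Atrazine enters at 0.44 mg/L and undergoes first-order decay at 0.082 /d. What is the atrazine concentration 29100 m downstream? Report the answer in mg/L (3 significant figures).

0.418 mg/L

Travel time t = 29100 m / 0.55 m/s = 2.91e+04/0.55 = 5.291e+04 s = 0.6124 d.
First-order decay: C = 0.44·exp(−0.082·0.6124) = 0.44·0.951 = 0.4185 mg/L.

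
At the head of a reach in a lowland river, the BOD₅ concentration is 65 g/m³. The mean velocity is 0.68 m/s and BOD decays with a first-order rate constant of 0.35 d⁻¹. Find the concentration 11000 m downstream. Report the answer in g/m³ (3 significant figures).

Travel time t = 11000 m / 0.68 m/s = 1.1e+04/0.68 = 1.618e+04 s = 0.1872 d.
First-order decay: C = 65·exp(−0.35·0.1872) = 65·0.9366 = 60.88 g/m³.

60.9 g/m³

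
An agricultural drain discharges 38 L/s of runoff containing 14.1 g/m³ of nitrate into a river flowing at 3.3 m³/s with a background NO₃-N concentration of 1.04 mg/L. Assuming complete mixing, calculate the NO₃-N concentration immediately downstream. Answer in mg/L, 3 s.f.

1.19 mg/L

38 L/s = 0.038 m³/s.
By mass balance at complete mixing, C = (0.038·14.1 + 3.3·1.04) / (0.038 + 3.3) = 3.968/3.338 = 1.189 mg/L.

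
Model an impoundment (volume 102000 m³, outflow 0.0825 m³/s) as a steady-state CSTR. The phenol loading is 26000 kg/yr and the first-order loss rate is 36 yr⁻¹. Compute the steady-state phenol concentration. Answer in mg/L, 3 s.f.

Outflow Q = 0.0825 m³/s × 3.156e+07 s/yr = 2.604e+06 m³/yr.
Steady-state CSTR mass balance: W = Q·C + k·V·C, so C = W/(Q + kV).
Q + kV = 2.604e+06 + 36·102000 = 6.276e+06 m³/yr.
C = 26000/6.276e+06 = 0.004143 kg/m³ = 4.143 mg/L.

4.14 mg/L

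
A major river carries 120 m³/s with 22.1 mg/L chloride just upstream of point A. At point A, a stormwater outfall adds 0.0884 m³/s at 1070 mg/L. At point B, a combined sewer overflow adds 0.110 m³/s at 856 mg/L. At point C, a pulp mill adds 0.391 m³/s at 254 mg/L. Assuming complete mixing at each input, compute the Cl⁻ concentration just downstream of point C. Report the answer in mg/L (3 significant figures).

After input A: C = (120·22.1 + 0.0884·1070) / 120.1 = 22.87 mg/L.
After input B: C = (120.1·22.87 + 0.11·856) / 120.2 = 23.63 mg/L.
After input C: C = (120.2·23.63 + 0.391·254) / 120.6 = 24.38 mg/L.

24.4 mg/L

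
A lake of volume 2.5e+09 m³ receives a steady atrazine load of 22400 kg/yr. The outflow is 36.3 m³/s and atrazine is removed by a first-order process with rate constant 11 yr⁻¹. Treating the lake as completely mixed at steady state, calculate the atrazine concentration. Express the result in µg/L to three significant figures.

0.782 µg/L

Outflow Q = 36.3 m³/s × 3.156e+07 s/yr = 1.146e+09 m³/yr.
Steady-state CSTR mass balance: W = Q·C + k·V·C, so C = W/(Q + kV).
Q + kV = 1.146e+09 + 11·2.5e+09 = 2.865e+10 m³/yr.
C = 22400/2.865e+10 = 7.82e-07 kg/m³ = 0.000782 mg/L = 0.782 µg/L.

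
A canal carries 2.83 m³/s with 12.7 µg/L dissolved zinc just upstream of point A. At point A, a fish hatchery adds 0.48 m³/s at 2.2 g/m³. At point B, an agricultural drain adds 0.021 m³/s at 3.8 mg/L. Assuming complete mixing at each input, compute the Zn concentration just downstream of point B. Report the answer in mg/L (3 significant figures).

12.7 µg/L = 0.0127 mg/L.
After input A: C = (2.83·0.0127 + 0.48·2.2) / 3.31 = 0.3299 mg/L.
After input B: C = (3.31·0.3299 + 0.021·3.8) / 3.331 = 0.3518 mg/L.

0.352 mg/L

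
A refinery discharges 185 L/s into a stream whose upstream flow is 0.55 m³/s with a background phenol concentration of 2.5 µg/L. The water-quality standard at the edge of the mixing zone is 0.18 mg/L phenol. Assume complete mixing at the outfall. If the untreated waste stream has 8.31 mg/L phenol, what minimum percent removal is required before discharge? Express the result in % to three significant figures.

91.5 %

185 L/s = 0.185 m³/s.
2.5 µg/L = 0.0025 mg/L.
Mass balance: 0.18·0.735 = 0.185·Cₑ + 0.55·0.0025.
Cₑ = (0.1323 − 0.001375) / 0.185 = 0.7077 mg/L.
Required removal = 1 − 0.7077/8.31 = 91.48 %.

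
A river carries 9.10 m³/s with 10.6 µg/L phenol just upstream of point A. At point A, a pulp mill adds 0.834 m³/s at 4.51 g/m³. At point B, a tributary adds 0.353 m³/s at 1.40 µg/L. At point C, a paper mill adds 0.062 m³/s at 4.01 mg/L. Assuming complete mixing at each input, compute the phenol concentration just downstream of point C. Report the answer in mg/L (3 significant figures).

10.6 µg/L = 0.0106 mg/L.
After input A: C = (9.1·0.0106 + 0.834·4.51) / 9.934 = 0.3883 mg/L.
1.40 µg/L = 0.0014 mg/L.
After input B: C = (9.934·0.3883 + 0.353·0.0014) / 10.29 = 0.3751 mg/L.
After input C: C = (10.29·0.3751 + 0.062·4.01) / 10.35 = 0.3968 mg/L.

0.397 mg/L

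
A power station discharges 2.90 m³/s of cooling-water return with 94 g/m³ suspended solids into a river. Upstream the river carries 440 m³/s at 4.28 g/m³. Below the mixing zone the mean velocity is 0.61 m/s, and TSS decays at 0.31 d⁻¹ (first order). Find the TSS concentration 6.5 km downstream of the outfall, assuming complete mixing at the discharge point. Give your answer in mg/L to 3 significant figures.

After complete mixing, C₀ = (2.9·94 + 440·4.28) / 442.9 = 4.867 mg/L.
Travel time t = 6500 m / 0.61 m/s = 1.066e+04 s = 0.1233 d.
C = 4.867·exp(−0.31·0.1233) = 4.867·0.9625 = 4.685 mg/L.

4.68 mg/L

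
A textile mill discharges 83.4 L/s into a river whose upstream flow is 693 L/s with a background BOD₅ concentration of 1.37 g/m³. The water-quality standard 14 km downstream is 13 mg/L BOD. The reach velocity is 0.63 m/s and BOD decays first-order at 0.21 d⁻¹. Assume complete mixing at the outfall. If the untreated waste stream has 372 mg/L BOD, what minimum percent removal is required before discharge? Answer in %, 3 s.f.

68.7 %

83.4 L/s = 0.0834 m³/s.
693 L/s = 0.693 m³/s.
Travel time to the compliance point: t = 1.4e+04/0.63 = 2.222e+04 s = 0.2572 d; decay factor exp(−0.21·0.2572) = 0.9474.
So the concentration just after mixing may be at most 13/0.9474 = 13.72 mg/L.
Mass balance: 13.72·0.7764 = 0.0834·Cₑ + 0.693·1.37.
Cₑ = (10.65 − 0.9494) / 0.0834 = 116.4 mg/L.
Required removal = 1 − 116.4/372 = 68.72 %.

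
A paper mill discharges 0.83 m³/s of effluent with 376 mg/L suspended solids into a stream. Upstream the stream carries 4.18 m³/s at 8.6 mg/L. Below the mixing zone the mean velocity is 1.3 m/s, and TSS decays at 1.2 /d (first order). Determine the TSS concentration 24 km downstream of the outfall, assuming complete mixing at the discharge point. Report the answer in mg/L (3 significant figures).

53.8 mg/L

After complete mixing, C₀ = (0.83·376 + 4.18·8.6) / 5.01 = 69.47 mg/L.
Travel time t = 2.4e+04 m / 1.3 m/s = 1.846e+04 s = 0.2137 d.
C = 69.47·exp(−1.2·0.2137) = 69.47·0.7738 = 53.76 mg/L.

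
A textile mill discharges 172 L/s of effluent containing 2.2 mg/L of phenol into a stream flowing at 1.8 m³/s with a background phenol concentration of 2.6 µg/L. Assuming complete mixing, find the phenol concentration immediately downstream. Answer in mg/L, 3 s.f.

172 L/s = 0.172 m³/s.
2.6 µg/L = 0.0026 mg/L.
Conservation of mass across the mixing zone: C = (0.172·2.2 + 1.8·0.0026) / (0.172 + 1.8) = 0.3831/1.972 = 0.1943 mg/L.

0.194 mg/L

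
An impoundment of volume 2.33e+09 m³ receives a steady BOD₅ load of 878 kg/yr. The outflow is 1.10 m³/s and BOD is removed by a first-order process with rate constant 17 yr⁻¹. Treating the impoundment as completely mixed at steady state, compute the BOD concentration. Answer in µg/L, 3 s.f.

Outflow Q = 1.10 m³/s × 3.156e+07 s/yr = 3.471e+07 m³/yr.
Steady-state CSTR mass balance: W = Q·C + k·V·C, so C = W/(Q + kV).
Q + kV = 3.471e+07 + 17·2.33e+09 = 3.964e+10 m³/yr.
C = 878/3.964e+10 = 2.215e-08 kg/m³ = 2.215e-05 mg/L = 0.02215 µg/L.

0.0221 µg/L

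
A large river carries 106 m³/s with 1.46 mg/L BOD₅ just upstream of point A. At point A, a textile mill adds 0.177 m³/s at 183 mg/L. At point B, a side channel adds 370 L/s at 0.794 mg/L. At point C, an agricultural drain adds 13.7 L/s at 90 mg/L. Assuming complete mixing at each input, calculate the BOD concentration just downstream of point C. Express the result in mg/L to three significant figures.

After input A: C = (106·1.46 + 0.177·183) / 106.2 = 1.763 mg/L.
370 L/s = 0.37 m³/s.
After input B: C = (106.2·1.763 + 0.37·0.794) / 106.5 = 1.759 mg/L.
13.7 L/s = 0.0137 m³/s.
After input C: C = (106.5·1.759 + 0.0137·90) / 106.6 = 1.771 mg/L.

1.77 mg/L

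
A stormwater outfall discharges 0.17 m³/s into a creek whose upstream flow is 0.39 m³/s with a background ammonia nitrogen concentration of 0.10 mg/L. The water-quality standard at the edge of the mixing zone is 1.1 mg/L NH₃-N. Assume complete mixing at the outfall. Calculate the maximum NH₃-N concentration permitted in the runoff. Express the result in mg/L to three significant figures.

Mass balance: 1.1·0.56 = 0.17·Cₑ + 0.39·0.1.
Cₑ = (0.616 − 0.039) / 0.17 = 3.394 mg/L.

3.39 mg/L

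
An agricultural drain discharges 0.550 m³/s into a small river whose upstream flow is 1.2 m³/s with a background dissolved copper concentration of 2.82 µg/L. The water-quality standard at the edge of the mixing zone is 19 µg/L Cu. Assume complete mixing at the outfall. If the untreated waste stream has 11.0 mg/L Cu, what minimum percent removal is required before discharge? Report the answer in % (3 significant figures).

99.5 %

2.82 µg/L = 0.00282 mg/L.
19 µg/L = 0.019 mg/L.
Mass balance: 0.019·1.75 = 0.55·Cₑ + 1.2·0.00282.
Cₑ = (0.03325 − 0.003384) / 0.55 = 0.0543 mg/L.
Required removal = 1 − 0.0543/11.0 = 99.51 %.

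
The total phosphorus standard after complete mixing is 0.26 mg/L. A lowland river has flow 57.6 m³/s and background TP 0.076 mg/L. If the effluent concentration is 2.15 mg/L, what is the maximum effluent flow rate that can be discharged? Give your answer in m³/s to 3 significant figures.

Mass balance at complete mixing: C_std·(Q_w + Q_r) = Q_w·C_e + Q_r·C_b.
Rearranging, Q_w = Q_r·(C_std − C_b)/(C_e − C_std) = 57.6·(0.26 − 0.076) / (2.15 − 0.26) = 5.608 m³/s.

5.61 m³/s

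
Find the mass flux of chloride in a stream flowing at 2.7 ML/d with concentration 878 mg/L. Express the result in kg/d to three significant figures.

2370 kg/d

2.7 ML/d = 0.03125 m³/s.
Mass flux = Q·C = 0.03125 m³/s × 878 g/m³ = 27.44 g/s.
= 27.44 g/s × 86.4 = 2371 kg/d.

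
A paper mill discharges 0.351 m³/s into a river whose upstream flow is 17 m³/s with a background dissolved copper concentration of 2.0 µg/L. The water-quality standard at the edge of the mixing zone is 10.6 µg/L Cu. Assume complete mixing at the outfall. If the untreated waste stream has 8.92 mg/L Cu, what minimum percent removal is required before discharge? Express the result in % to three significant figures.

2.0 µg/L = 0.002 mg/L.
10.6 µg/L = 0.0106 mg/L.
Mass balance: 0.0106·17.35 = 0.351·Cₑ + 17·0.002.
Cₑ = (0.1839 − 0.034) / 0.351 = 0.4271 mg/L.
Required removal = 1 − 0.4271/8.92 = 95.21 %.

95.2 %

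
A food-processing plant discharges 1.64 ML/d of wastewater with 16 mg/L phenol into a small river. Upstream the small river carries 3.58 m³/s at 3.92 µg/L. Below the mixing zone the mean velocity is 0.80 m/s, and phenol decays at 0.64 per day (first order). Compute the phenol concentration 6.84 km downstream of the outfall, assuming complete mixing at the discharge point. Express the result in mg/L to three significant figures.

0.0829 mg/L

1.64 ML/d = 0.01898 m³/s.
3.92 µg/L = 0.00392 mg/L.
After complete mixing, C₀ = (0.01898·16 + 3.58·0.00392) / 3.599 = 0.08829 mg/L.
Travel time t = 6840 m / 0.80 m/s = 8550 s = 0.09896 d.
C = 0.08829·exp(−0.64·0.09896) = 0.08829·0.9386 = 0.08287 mg/L.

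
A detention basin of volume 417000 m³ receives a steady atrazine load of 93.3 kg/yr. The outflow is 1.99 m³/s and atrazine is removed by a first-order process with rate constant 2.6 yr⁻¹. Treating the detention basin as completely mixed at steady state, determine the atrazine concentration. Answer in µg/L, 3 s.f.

1.46 µg/L

Outflow Q = 1.99 m³/s × 3.156e+07 s/yr = 6.28e+07 m³/yr.
Steady-state CSTR mass balance: W = Q·C + k·V·C, so C = W/(Q + kV).
Q + kV = 6.28e+07 + 2.6·417000 = 6.388e+07 m³/yr.
C = 93.3/6.388e+07 = 1.46e-06 kg/m³ = 0.00146 mg/L = 1.46 µg/L.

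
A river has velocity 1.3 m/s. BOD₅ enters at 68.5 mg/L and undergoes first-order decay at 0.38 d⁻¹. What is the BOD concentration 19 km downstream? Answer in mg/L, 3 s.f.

64.2 mg/L

Travel time t = 19 km / 1.3 m/s = 1.9e+04/1.3 = 1.462e+04 s = 0.1692 d.
First-order decay: C = 68.5·exp(−0.38·0.1692) = 68.5·0.9377 = 64.24 mg/L.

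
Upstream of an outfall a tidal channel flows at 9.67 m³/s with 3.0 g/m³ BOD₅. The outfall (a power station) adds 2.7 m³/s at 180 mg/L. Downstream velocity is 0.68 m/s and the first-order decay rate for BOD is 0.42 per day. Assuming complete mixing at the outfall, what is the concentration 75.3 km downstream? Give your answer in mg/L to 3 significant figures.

After complete mixing, C₀ = (2.7·180 + 9.67·3) / 12.37 = 41.63 mg/L.
Travel time t = 7.53e+04 m / 0.68 m/s = 1.107e+05 s = 1.282 d.
C = 41.63·exp(−0.42·1.282) = 41.63·0.5837 = 24.3 mg/L.

24.3 mg/L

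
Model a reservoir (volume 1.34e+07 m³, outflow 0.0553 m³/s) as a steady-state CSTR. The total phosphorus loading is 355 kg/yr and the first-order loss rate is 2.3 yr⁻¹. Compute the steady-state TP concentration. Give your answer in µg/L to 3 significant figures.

10.9 µg/L

Outflow Q = 0.0553 m³/s × 3.156e+07 s/yr = 1.745e+06 m³/yr.
Steady-state CSTR mass balance: W = Q·C + k·V·C, so C = W/(Q + kV).
Q + kV = 1.745e+06 + 2.3·1.34e+07 = 3.257e+07 m³/yr.
C = 355/3.257e+07 = 1.09e-05 kg/m³ = 0.0109 mg/L = 10.9 µg/L.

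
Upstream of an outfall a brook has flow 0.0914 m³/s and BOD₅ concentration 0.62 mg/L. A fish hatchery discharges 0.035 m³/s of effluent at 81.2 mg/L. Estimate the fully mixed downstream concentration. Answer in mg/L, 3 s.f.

By mass balance at complete mixing, C = (0.035·81.2 + 0.0914·0.62) / (0.035 + 0.0914) = 2.899/0.1264 = 22.93 mg/L.

22.9 mg/L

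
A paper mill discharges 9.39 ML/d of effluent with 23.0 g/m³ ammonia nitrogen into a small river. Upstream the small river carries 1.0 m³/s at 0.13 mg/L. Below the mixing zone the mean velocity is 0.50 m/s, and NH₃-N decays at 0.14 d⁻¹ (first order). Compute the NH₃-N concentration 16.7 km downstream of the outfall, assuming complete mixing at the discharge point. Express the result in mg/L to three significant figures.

9.39 ML/d = 0.1087 m³/s.
After complete mixing, C₀ = (0.1087·23 + 1·0.13) / 1.109 = 2.372 mg/L.
Travel time t = 1.67e+04 m / 0.50 m/s = 3.34e+04 s = 0.3866 d.
C = 2.372·exp(−0.14·0.3866) = 2.372·0.9473 = 2.247 mg/L.

2.25 mg/L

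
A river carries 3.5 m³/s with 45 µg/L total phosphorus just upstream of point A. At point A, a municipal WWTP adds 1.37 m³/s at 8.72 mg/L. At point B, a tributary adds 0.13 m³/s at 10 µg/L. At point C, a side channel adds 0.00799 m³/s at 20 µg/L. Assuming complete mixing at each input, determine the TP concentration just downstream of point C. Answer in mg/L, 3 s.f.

45 µg/L = 0.045 mg/L.
After input A: C = (3.5·0.045 + 1.37·8.72) / 4.87 = 2.485 mg/L.
10 µg/L = 0.01 mg/L.
After input B: C = (4.87·2.485 + 0.13·0.01) / 5 = 2.421 mg/L.
20 µg/L = 0.02 mg/L.
After input C: C = (5·2.421 + 0.00799·0.02) / 5.008 = 2.417 mg/L.

2.42 mg/L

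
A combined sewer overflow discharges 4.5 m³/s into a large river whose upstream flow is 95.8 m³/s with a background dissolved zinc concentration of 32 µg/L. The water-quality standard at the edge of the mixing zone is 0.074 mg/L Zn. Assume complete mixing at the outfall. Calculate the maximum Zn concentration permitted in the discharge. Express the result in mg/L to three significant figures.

0.968 mg/L

32 µg/L = 0.032 mg/L.
Mass balance: 0.074·100.3 = 4.5·Cₑ + 95.8·0.032.
Cₑ = (7.422 − 3.066) / 4.5 = 0.9681 mg/L.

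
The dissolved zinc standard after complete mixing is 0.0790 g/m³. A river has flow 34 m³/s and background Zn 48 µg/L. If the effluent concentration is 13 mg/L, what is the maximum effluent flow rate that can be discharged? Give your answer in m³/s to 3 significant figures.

48 µg/L = 0.048 mg/L.
Mass balance at complete mixing: C_std·(Q_w + Q_r) = Q_w·C_e + Q_r·C_b.
Rearranging, Q_w = Q_r·(C_std − C_b)/(C_e − C_std) = 34·(0.079 − 0.048) / (13 − 0.079) = 0.08157 m³/s.

0.0816 m³/s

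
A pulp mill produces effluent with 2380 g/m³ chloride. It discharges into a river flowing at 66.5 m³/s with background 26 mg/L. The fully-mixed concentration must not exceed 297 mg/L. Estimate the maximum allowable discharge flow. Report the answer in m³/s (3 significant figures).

Mass balance at complete mixing: C_std·(Q_w + Q_r) = Q_w·C_e + Q_r·C_b.
Rearranging, Q_w = Q_r·(C_std − C_b)/(C_e − C_std) = 66.5·(297 − 26) / (2380 − 297) = 8.652 m³/s.

8.65 m³/s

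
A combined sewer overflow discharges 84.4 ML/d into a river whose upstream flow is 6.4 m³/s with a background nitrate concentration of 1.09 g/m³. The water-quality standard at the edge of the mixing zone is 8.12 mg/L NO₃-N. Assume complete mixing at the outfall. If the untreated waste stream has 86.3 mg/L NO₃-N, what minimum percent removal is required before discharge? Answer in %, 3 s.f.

84.4 ML/d = 0.9769 m³/s.
Mass balance: 8.12·7.377 = 0.9769·Cₑ + 6.4·1.09.
Cₑ = (59.9 − 6.976) / 0.9769 = 54.18 mg/L.
Required removal = 1 − 54.18/86.3 = 37.22 %.

37.2 %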